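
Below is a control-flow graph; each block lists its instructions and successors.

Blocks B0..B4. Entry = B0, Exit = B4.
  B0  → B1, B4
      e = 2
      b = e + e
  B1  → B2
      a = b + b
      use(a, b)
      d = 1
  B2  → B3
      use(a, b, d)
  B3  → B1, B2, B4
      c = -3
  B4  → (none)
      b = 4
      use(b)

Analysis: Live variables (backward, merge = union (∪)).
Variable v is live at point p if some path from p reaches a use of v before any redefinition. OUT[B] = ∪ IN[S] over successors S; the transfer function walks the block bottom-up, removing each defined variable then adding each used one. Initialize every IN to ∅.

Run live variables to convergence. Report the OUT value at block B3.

Answer: {a, b, d}

Trace:
Per-block solution:
  B0:  IN={}  OUT={b}
  B1:  IN={b}  OUT={a, b, d}
  B2:  IN={a, b, d}  OUT={a, b, d}
  B3:  IN={a, b, d}  OUT={a, b, d}
  B4:  IN={}  OUT={}

Merge at B3: OUT[B3] = IN[B1] ⊔ IN[B2] ⊔ IN[B4] = {a, b, d}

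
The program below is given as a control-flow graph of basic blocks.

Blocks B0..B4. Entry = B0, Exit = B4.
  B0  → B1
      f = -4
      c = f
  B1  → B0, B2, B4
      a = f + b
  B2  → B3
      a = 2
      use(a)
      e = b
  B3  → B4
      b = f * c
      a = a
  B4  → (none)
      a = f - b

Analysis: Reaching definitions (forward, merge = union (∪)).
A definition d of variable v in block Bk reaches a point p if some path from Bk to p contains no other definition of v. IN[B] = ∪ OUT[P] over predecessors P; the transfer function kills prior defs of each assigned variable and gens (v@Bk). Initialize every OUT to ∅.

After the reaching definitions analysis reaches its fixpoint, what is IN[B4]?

Answer: {a@B1, a@B3, b@B3, c@B0, e@B2, f@B0}

Trace:
Per-block solution:
  B0:   IN={a@B1, c@B0, f@B0}   OUT={a@B1, c@B0, f@B0}
  B1:   IN={a@B1, c@B0, f@B0}   OUT={a@B1, c@B0, f@B0}
  B2:   IN={a@B1, c@B0, f@B0}   OUT={a@B2, c@B0, e@B2, f@B0}
  B3:   IN={a@B2, c@B0, e@B2, f@B0}   OUT={a@B3, b@B3, c@B0, e@B2, f@B0}
  B4:   IN={a@B1, a@B3, b@B3, c@B0, e@B2, f@B0}   OUT={a@B4, b@B3, c@B0, e@B2, f@B0}

Merge at B4: IN[B4] = OUT[B1] ⊔ OUT[B3] = {a@B1, a@B3, b@B3, c@B0, e@B2, f@B0}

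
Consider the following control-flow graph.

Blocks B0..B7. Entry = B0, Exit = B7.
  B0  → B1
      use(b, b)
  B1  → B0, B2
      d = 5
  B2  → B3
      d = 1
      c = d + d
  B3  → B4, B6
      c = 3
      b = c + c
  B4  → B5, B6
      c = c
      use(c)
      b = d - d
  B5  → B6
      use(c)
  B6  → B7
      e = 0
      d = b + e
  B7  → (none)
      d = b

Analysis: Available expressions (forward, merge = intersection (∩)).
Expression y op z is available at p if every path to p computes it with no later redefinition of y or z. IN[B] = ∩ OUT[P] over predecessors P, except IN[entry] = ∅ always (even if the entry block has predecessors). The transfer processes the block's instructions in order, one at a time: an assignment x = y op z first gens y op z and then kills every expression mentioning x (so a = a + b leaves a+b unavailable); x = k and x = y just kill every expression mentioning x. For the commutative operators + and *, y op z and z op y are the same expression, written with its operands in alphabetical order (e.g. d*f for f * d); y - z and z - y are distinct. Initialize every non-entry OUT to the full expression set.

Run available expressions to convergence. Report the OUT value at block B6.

Answer: {b+e}

Derivation:
Converged values:
  B0: | IN={} | OUT={}
  B1: | IN={} | OUT={}
  B2: | IN={} | OUT={d+d}
  B3: | IN={d+d} | OUT={c+c, d+d}
  B4: | IN={c+c, d+d} | OUT={d+d, d-d}
  B5: | IN={d+d, d-d} | OUT={d+d, d-d}
  B6: | IN={d+d} | OUT={b+e}
  B7: | IN={b+e} | OUT={b+e}

Merge at B6: IN[B6] = OUT[B3] ∩ OUT[B4] ∩ OUT[B5] = {d+d}
Applying B6's transfer function to that IN value gives OUT[B6] (row B6 above).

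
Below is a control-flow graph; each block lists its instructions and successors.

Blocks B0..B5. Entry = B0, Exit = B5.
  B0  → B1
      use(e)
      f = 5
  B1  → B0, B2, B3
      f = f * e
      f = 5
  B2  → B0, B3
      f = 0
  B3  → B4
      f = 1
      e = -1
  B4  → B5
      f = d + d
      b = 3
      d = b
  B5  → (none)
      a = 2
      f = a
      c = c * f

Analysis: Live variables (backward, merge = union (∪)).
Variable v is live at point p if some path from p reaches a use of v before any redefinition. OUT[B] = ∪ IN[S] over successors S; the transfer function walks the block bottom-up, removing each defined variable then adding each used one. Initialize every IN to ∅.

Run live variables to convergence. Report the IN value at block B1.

Per-block solution:
  B0:  IN={c, d, e}  OUT={c, d, e, f}
  B1:  IN={c, d, e, f}  OUT={c, d, e}
  B2:  IN={c, d, e}  OUT={c, d, e}
  B3:  IN={c, d}  OUT={c, d}
  B4:  IN={c, d}  OUT={c}
  B5:  IN={c}  OUT={}

Merge at B1: OUT[B1] = IN[B0] ⊔ IN[B2] ⊔ IN[B3] = {c, d, e}
Applying B1's transfer function to that OUT value gives IN[B1] (row B1 above).

Answer: {c, d, e, f}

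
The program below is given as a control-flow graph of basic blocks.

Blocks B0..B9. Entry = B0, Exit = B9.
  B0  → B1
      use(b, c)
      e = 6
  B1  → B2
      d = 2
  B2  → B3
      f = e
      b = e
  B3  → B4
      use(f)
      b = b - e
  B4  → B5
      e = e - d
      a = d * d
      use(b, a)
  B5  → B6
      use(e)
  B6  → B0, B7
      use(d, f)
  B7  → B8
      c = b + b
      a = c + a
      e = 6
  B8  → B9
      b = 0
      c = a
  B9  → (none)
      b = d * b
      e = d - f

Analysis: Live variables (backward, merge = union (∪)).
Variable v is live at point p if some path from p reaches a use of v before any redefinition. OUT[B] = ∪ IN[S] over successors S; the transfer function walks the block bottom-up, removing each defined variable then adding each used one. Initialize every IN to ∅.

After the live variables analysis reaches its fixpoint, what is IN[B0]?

Per-block solution:
  B0:  IN={b, c}  OUT={c, e}
  B1:  IN={c, e}  OUT={c, d, e}
  B2:  IN={c, d, e}  OUT={b, c, d, e, f}
  B3:  IN={b, c, d, e, f}  OUT={b, c, d, e, f}
  B4:  IN={b, c, d, e, f}  OUT={a, b, c, d, e, f}
  B5:  IN={a, b, c, d, e, f}  OUT={a, b, c, d, f}
  B6:  IN={a, b, c, d, f}  OUT={a, b, c, d, f}
  B7:  IN={a, b, d, f}  OUT={a, d, f}
  B8:  IN={a, d, f}  OUT={b, d, f}
  B9:  IN={b, d, f}  OUT={}

Merge at B0: OUT[B0] = IN[B1] = {c, e}
Applying B0's transfer function to that OUT value gives IN[B0] (row B0 above).

Answer: {b, c}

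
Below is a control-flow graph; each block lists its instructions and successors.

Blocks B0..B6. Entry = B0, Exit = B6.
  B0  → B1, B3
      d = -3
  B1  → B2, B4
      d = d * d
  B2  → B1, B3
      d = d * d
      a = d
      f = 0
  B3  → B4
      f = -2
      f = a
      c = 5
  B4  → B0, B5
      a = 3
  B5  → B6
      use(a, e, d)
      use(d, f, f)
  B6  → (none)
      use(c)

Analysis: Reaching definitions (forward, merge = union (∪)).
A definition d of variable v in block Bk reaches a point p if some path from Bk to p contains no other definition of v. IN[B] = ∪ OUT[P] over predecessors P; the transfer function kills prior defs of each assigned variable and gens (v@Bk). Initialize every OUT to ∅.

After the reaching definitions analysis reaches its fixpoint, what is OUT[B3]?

Answer: {a@B2, a@B4, c@B3, d@B0, d@B2, f@B3}

Derivation:
Per-block solution:
  B0: | IN={a@B4, c@B3, d@B0, d@B1, d@B2, f@B2, f@B3} | OUT={a@B4, c@B3, d@B0, f@B2, f@B3}
  B1: | IN={a@B2, a@B4, c@B3, d@B0, d@B2, f@B2, f@B3} | OUT={a@B2, a@B4, c@B3, d@B1, f@B2, f@B3}
  B2: | IN={a@B2, a@B4, c@B3, d@B1, f@B2, f@B3} | OUT={a@B2, c@B3, d@B2, f@B2}
  B3: | IN={a@B2, a@B4, c@B3, d@B0, d@B2, f@B2, f@B3} | OUT={a@B2, a@B4, c@B3, d@B0, d@B2, f@B3}
  B4: | IN={a@B2, a@B4, c@B3, d@B0, d@B1, d@B2, f@B2, f@B3} | OUT={a@B4, c@B3, d@B0, d@B1, d@B2, f@B2, f@B3}
  B5: | IN={a@B4, c@B3, d@B0, d@B1, d@B2, f@B2, f@B3} | OUT={a@B4, c@B3, d@B0, d@B1, d@B2, f@B2, f@B3}
  B6: | IN={a@B4, c@B3, d@B0, d@B1, d@B2, f@B2, f@B3} | OUT={a@B4, c@B3, d@B0, d@B1, d@B2, f@B2, f@B3}

Merge at B3: IN[B3] = OUT[B0] ⊔ OUT[B2] = {a@B2, a@B4, c@B3, d@B0, d@B2, f@B2, f@B3}
Applying B3's transfer function to that IN value gives OUT[B3] (row B3 above).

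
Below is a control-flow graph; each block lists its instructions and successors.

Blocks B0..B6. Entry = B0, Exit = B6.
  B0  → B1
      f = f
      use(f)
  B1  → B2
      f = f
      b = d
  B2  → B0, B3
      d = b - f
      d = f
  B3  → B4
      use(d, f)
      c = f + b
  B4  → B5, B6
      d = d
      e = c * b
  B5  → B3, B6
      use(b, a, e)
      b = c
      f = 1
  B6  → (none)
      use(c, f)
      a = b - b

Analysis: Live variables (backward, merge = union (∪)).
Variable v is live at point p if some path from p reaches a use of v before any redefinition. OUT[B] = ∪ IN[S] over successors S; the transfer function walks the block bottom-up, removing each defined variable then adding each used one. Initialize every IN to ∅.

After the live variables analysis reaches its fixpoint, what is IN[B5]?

Answer: {a, b, c, d, e}

Derivation:
Per-block solution:
  B0:  IN={a, d, f}  OUT={a, d, f}
  B1:  IN={a, d, f}  OUT={a, b, f}
  B2:  IN={a, b, f}  OUT={a, b, d, f}
  B3:  IN={a, b, d, f}  OUT={a, b, c, d, f}
  B4:  IN={a, b, c, d, f}  OUT={a, b, c, d, e, f}
  B5:  IN={a, b, c, d, e}  OUT={a, b, c, d, f}
  B6:  IN={b, c, f}  OUT={}

Merge at B5: OUT[B5] = IN[B3] ⊔ IN[B6] = {a, b, c, d, f}
Applying B5's transfer function to that OUT value gives IN[B5] (row B5 above).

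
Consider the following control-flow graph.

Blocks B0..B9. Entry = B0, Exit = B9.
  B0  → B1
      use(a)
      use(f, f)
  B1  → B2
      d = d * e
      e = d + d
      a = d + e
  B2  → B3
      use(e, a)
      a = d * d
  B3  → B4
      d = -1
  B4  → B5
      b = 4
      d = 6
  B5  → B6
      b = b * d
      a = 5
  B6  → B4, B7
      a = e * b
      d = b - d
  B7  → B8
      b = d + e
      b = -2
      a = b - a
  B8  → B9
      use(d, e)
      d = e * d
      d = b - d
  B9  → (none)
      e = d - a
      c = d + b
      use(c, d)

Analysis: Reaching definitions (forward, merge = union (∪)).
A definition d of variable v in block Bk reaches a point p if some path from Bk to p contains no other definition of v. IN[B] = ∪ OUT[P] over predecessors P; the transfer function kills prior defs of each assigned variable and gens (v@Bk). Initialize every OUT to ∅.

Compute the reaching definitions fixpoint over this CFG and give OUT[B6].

Answer: {a@B6, b@B5, d@B6, e@B1}

Working:
Converged values:
  B0: | IN={} | OUT={}
  B1: | IN={} | OUT={a@B1, d@B1, e@B1}
  B2: | IN={a@B1, d@B1, e@B1} | OUT={a@B2, d@B1, e@B1}
  B3: | IN={a@B2, d@B1, e@B1} | OUT={a@B2, d@B3, e@B1}
  B4: | IN={a@B2, a@B6, b@B5, d@B3, d@B6, e@B1} | OUT={a@B2, a@B6, b@B4, d@B4, e@B1}
  B5: | IN={a@B2, a@B6, b@B4, d@B4, e@B1} | OUT={a@B5, b@B5, d@B4, e@B1}
  B6: | IN={a@B5, b@B5, d@B4, e@B1} | OUT={a@B6, b@B5, d@B6, e@B1}
  B7: | IN={a@B6, b@B5, d@B6, e@B1} | OUT={a@B7, b@B7, d@B6, e@B1}
  B8: | IN={a@B7, b@B7, d@B6, e@B1} | OUT={a@B7, b@B7, d@B8, e@B1}
  B9: | IN={a@B7, b@B7, d@B8, e@B1} | OUT={a@B7, b@B7, c@B9, d@B8, e@B9}

Merge at B6: IN[B6] = OUT[B5] = {a@B5, b@B5, d@B4, e@B1}
Applying B6's transfer function to that IN value gives OUT[B6] (row B6 above).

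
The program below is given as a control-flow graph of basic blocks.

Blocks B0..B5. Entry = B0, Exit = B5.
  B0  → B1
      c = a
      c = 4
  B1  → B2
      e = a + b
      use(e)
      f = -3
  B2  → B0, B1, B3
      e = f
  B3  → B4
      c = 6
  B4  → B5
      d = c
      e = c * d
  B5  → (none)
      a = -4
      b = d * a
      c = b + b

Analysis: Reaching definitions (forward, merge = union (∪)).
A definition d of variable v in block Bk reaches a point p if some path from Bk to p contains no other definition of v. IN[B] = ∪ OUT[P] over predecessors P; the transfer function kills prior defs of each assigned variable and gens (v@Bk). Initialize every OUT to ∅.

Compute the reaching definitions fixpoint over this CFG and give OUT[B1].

Answer: {c@B0, e@B1, f@B1}

Working:
Per-block solution:
  B0:   IN={c@B0, e@B2, f@B1}   OUT={c@B0, e@B2, f@B1}
  B1:   IN={c@B0, e@B2, f@B1}   OUT={c@B0, e@B1, f@B1}
  B2:   IN={c@B0, e@B1, f@B1}   OUT={c@B0, e@B2, f@B1}
  B3:   IN={c@B0, e@B2, f@B1}   OUT={c@B3, e@B2, f@B1}
  B4:   IN={c@B3, e@B2, f@B1}   OUT={c@B3, d@B4, e@B4, f@B1}
  B5:   IN={c@B3, d@B4, e@B4, f@B1}   OUT={a@B5, b@B5, c@B5, d@B4, e@B4, f@B1}

Merge at B1: IN[B1] = OUT[B0] ⊔ OUT[B2] = {c@B0, e@B2, f@B1}
Applying B1's transfer function to that IN value gives OUT[B1] (row B1 above).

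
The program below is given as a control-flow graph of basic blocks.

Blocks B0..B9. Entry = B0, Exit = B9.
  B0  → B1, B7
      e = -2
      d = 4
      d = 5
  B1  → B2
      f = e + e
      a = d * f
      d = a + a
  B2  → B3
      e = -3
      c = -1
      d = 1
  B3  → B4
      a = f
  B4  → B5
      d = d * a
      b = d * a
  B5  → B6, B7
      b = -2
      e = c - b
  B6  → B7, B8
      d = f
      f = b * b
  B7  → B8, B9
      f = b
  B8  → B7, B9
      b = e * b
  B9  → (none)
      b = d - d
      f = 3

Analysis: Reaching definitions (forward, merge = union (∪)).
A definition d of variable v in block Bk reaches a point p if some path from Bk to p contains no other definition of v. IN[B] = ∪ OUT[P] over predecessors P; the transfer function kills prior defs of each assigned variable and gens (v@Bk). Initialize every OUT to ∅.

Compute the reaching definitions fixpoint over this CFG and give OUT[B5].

Answer: {a@B3, b@B5, c@B2, d@B4, e@B5, f@B1}

Trace:
Converged values:
  B0: | IN={} | OUT={d@B0, e@B0}
  B1: | IN={d@B0, e@B0} | OUT={a@B1, d@B1, e@B0, f@B1}
  B2: | IN={a@B1, d@B1, e@B0, f@B1} | OUT={a@B1, c@B2, d@B2, e@B2, f@B1}
  B3: | IN={a@B1, c@B2, d@B2, e@B2, f@B1} | OUT={a@B3, c@B2, d@B2, e@B2, f@B1}
  B4: | IN={a@B3, c@B2, d@B2, e@B2, f@B1} | OUT={a@B3, b@B4, c@B2, d@B4, e@B2, f@B1}
  B5: | IN={a@B3, b@B4, c@B2, d@B4, e@B2, f@B1} | OUT={a@B3, b@B5, c@B2, d@B4, e@B5, f@B1}
  B6: | IN={a@B3, b@B5, c@B2, d@B4, e@B5, f@B1} | OUT={a@B3, b@B5, c@B2, d@B6, e@B5, f@B6}
  B7: | IN={a@B3, b@B5, b@B8, c@B2, d@B0, d@B4, d@B6, e@B0, e@B5, f@B1, f@B6, f@B7} | OUT={a@B3, b@B5, b@B8, c@B2, d@B0, d@B4, d@B6, e@B0, e@B5, f@B7}
  B8: | IN={a@B3, b@B5, b@B8, c@B2, d@B0, d@B4, d@B6, e@B0, e@B5, f@B6, f@B7} | OUT={a@B3, b@B8, c@B2, d@B0, d@B4, d@B6, e@B0, e@B5, f@B6, f@B7}
  B9: | IN={a@B3, b@B5, b@B8, c@B2, d@B0, d@B4, d@B6, e@B0, e@B5, f@B6, f@B7} | OUT={a@B3, b@B9, c@B2, d@B0, d@B4, d@B6, e@B0, e@B5, f@B9}

Merge at B5: IN[B5] = OUT[B4] = {a@B3, b@B4, c@B2, d@B4, e@B2, f@B1}
Applying B5's transfer function to that IN value gives OUT[B5] (row B5 above).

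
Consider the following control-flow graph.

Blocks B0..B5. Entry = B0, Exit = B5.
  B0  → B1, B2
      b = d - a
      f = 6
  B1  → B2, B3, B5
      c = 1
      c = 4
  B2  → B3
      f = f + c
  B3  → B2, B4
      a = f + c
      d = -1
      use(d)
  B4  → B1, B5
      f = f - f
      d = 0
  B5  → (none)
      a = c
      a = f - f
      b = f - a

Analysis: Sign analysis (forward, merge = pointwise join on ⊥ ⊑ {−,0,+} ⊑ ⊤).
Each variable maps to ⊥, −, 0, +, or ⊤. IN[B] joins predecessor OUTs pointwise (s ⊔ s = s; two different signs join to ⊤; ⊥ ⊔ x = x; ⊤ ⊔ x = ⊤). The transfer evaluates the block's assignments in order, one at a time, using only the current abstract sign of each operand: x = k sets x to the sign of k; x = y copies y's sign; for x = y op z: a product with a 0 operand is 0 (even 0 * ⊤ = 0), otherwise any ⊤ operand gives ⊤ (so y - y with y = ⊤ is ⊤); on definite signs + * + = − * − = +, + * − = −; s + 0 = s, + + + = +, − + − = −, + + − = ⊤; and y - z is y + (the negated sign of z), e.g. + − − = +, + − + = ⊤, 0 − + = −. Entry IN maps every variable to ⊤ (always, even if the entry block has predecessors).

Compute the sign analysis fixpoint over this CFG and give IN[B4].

Answer: {a: ⊤, b: ⊤, c: ⊤, d: -, e: ⊤, f: ⊤}

Derivation:
Fixpoint table:
  B0:  IN=(all ⊤)  OUT={f:+; rest ⊤}
  B1:  IN=(all ⊤)  OUT={c:+; rest ⊤}
  B2:  IN=(all ⊤)  OUT=(all ⊤)
  B3:  IN=(all ⊤)  OUT={d:-; rest ⊤}
  B4:  IN={d:-; rest ⊤}  OUT={d:0; rest ⊤}
  B5:  IN=(all ⊤)  OUT=(all ⊤)

Merge at B4: IN[B4] = OUT[B3] = {a: ⊤, b: ⊤, c: ⊤, d: -, e: ⊤, f: ⊤}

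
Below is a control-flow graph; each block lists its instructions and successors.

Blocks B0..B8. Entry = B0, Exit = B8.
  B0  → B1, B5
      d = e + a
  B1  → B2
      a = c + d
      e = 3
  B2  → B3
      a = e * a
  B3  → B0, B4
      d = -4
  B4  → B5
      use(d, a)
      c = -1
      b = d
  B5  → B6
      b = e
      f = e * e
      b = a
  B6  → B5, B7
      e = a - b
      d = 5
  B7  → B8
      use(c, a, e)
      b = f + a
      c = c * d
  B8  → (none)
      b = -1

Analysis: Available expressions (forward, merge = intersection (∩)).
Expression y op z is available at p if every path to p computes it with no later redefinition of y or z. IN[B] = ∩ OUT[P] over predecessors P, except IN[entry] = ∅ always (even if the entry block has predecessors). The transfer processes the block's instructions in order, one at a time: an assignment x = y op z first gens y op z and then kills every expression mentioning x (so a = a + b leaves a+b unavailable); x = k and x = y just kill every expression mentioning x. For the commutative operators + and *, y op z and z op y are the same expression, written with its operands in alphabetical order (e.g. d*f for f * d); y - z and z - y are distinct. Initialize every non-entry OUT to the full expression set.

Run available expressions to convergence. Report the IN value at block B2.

Per-block solution:
  B0: | IN={} | OUT={a+e}
  B1: | IN={a+e} | OUT={c+d}
  B2: | IN={c+d} | OUT={c+d}
  B3: | IN={c+d} | OUT={}
  B4: | IN={} | OUT={}
  B5: | IN={} | OUT={e*e}
  B6: | IN={e*e} | OUT={a-b}
  B7: | IN={a-b} | OUT={a+f}
  B8: | IN={a+f} | OUT={a+f}

Merge at B2: IN[B2] = OUT[B1] = {c+d}

Answer: {c+d}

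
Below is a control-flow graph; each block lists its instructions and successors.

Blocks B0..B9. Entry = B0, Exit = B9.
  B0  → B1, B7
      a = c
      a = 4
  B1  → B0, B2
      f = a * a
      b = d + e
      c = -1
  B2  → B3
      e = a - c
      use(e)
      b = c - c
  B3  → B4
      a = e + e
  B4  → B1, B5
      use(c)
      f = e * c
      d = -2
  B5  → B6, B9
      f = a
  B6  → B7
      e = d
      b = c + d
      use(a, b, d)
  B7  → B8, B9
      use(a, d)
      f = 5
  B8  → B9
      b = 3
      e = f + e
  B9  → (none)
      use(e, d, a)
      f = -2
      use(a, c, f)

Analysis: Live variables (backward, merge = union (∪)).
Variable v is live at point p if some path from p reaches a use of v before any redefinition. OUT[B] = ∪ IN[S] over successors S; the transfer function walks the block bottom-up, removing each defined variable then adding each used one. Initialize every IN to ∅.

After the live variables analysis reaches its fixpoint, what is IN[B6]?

Answer: {a, c, d}

Derivation:
Per-block solution:
  B0:   IN={c, d, e}   OUT={a, c, d, e}
  B1:   IN={a, d, e}   OUT={a, c, d, e}
  B2:   IN={a, c}   OUT={c, e}
  B3:   IN={c, e}   OUT={a, c, e}
  B4:   IN={a, c, e}   OUT={a, c, d, e}
  B5:   IN={a, c, d, e}   OUT={a, c, d, e}
  B6:   IN={a, c, d}   OUT={a, c, d, e}
  B7:   IN={a, c, d, e}   OUT={a, c, d, e, f}
  B8:   IN={a, c, d, e, f}   OUT={a, c, d, e}
  B9:   IN={a, c, d, e}   OUT={}

Merge at B6: OUT[B6] = IN[B7] = {a, c, d, e}
Applying B6's transfer function to that OUT value gives IN[B6] (row B6 above).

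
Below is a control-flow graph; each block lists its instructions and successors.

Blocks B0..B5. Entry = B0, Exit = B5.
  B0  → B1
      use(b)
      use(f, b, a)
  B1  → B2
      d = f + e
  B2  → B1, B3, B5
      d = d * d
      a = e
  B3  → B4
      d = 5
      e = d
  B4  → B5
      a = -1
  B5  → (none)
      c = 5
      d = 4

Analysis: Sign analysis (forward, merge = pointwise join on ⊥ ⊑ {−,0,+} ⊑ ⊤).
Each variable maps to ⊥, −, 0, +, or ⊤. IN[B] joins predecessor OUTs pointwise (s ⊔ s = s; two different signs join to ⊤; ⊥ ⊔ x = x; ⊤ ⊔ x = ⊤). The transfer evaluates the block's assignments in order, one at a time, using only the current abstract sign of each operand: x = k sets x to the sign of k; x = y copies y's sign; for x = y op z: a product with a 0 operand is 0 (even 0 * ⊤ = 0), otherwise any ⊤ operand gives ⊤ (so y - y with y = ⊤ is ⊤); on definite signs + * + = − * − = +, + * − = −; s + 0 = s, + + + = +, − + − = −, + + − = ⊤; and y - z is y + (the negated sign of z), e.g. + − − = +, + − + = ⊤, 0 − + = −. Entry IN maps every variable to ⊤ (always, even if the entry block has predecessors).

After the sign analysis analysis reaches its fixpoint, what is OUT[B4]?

Fixpoint table:
  B0:  IN=(all ⊤)  OUT=(all ⊤)
  B1:  IN=(all ⊤)  OUT=(all ⊤)
  B2:  IN=(all ⊤)  OUT=(all ⊤)
  B3:  IN=(all ⊤)  OUT={d:+, e:+; rest ⊤}
  B4:  IN={d:+, e:+; rest ⊤}  OUT={a:-, d:+, e:+; rest ⊤}
  B5:  IN=(all ⊤)  OUT={c:+, d:+; rest ⊤}

Merge at B4: IN[B4] = OUT[B3] = {a: ⊤, b: ⊤, c: ⊤, d: +, e: +, f: ⊤}
Applying B4's transfer function to that IN value gives OUT[B4] (row B4 above).

Answer: {a: -, b: ⊤, c: ⊤, d: +, e: +, f: ⊤}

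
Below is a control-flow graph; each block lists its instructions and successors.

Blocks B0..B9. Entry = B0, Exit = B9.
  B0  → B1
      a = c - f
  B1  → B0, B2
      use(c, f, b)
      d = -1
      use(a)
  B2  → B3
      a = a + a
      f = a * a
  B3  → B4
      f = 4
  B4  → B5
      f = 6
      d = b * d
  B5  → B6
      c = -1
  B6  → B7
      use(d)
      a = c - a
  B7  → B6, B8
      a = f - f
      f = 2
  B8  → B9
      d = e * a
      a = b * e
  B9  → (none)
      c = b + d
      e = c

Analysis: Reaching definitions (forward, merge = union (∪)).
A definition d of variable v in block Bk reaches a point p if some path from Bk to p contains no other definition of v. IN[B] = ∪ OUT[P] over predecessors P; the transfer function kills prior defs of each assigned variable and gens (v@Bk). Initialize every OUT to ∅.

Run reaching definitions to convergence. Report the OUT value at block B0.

Per-block solution:
  B0: | IN={a@B0, d@B1} | OUT={a@B0, d@B1}
  B1: | IN={a@B0, d@B1} | OUT={a@B0, d@B1}
  B2: | IN={a@B0, d@B1} | OUT={a@B2, d@B1, f@B2}
  B3: | IN={a@B2, d@B1, f@B2} | OUT={a@B2, d@B1, f@B3}
  B4: | IN={a@B2, d@B1, f@B3} | OUT={a@B2, d@B4, f@B4}
  B5: | IN={a@B2, d@B4, f@B4} | OUT={a@B2, c@B5, d@B4, f@B4}
  B6: | IN={a@B2, a@B7, c@B5, d@B4, f@B4, f@B7} | OUT={a@B6, c@B5, d@B4, f@B4, f@B7}
  B7: | IN={a@B6, c@B5, d@B4, f@B4, f@B7} | OUT={a@B7, c@B5, d@B4, f@B7}
  B8: | IN={a@B7, c@B5, d@B4, f@B7} | OUT={a@B8, c@B5, d@B8, f@B7}
  B9: | IN={a@B8, c@B5, d@B8, f@B7} | OUT={a@B8, c@B9, d@B8, e@B9, f@B7}

Merge at B0 (entry node, so the boundary value {} is joined with the incoming edge(s)): IN[B0] = {} ⊔ OUT[B1] = {a@B0, d@B1}
Applying B0's transfer function to that IN value gives OUT[B0] (row B0 above).

Answer: {a@B0, d@B1}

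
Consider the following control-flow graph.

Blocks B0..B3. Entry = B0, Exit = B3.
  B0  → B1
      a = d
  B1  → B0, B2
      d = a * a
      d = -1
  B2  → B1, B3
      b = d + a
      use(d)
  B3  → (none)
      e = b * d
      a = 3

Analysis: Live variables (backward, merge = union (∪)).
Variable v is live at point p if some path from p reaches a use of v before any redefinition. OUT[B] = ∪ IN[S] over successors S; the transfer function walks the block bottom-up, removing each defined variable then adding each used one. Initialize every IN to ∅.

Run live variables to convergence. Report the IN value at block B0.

Converged values:
  B0:  IN={d}  OUT={a}
  B1:  IN={a}  OUT={a, d}
  B2:  IN={a, d}  OUT={a, b, d}
  B3:  IN={b, d}  OUT={}

Merge at B0: OUT[B0] = IN[B1] = {a}
Applying B0's transfer function to that OUT value gives IN[B0] (row B0 above).

Answer: {d}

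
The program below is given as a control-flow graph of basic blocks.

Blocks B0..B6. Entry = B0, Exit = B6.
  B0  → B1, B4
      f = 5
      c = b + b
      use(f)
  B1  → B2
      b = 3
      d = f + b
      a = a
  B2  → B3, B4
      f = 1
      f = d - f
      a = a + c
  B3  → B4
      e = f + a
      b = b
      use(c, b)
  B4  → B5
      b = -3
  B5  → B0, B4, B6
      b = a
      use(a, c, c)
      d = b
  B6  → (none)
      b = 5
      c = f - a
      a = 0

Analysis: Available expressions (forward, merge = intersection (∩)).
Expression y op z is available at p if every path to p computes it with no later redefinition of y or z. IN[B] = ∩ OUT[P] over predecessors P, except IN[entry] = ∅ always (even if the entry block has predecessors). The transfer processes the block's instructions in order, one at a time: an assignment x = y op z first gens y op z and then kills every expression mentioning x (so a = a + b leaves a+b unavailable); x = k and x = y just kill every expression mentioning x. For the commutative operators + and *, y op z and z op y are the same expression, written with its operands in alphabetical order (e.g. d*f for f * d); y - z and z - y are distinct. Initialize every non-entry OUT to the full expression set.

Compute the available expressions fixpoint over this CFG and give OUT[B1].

Answer: {b+f}

Trace:
Converged values:
  B0: | IN={} | OUT={b+b}
  B1: | IN={b+b} | OUT={b+f}
  B2: | IN={b+f} | OUT={}
  B3: | IN={} | OUT={a+f}
  B4: | IN={} | OUT={}
  B5: | IN={} | OUT={}
  B6: | IN={} | OUT={}

Merge at B1: IN[B1] = OUT[B0] = {b+b}
Applying B1's transfer function to that IN value gives OUT[B1] (row B1 above).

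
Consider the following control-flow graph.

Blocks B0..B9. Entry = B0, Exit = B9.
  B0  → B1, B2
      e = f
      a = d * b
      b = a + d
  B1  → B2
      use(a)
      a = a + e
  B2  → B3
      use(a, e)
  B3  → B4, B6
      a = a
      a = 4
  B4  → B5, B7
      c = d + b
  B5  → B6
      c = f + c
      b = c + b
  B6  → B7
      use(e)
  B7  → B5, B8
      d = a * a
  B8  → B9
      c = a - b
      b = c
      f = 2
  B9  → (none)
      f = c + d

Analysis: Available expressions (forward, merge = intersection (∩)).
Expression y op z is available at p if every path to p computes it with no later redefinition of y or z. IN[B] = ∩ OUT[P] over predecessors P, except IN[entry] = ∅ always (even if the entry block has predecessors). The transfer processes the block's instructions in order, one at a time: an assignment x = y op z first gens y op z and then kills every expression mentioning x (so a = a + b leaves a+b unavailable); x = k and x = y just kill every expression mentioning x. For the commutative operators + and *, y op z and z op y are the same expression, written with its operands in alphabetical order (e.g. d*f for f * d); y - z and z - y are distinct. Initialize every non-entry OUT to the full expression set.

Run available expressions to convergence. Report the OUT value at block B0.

Answer: {a+d}

Derivation:
Per-block solution:
  B0:   IN={}   OUT={a+d}
  B1:   IN={a+d}   OUT={}
  B2:   IN={}   OUT={}
  B3:   IN={}   OUT={}
  B4:   IN={}   OUT={b+d}
  B5:   IN={}   OUT={}
  B6:   IN={}   OUT={}
  B7:   IN={}   OUT={a*a}
  B8:   IN={a*a}   OUT={a*a}
  B9:   IN={a*a}   OUT={a*a, c+d}

B0 is the boundary node: IN[B0] = {}
Applying B0's transfer function to that IN value gives OUT[B0] (row B0 above).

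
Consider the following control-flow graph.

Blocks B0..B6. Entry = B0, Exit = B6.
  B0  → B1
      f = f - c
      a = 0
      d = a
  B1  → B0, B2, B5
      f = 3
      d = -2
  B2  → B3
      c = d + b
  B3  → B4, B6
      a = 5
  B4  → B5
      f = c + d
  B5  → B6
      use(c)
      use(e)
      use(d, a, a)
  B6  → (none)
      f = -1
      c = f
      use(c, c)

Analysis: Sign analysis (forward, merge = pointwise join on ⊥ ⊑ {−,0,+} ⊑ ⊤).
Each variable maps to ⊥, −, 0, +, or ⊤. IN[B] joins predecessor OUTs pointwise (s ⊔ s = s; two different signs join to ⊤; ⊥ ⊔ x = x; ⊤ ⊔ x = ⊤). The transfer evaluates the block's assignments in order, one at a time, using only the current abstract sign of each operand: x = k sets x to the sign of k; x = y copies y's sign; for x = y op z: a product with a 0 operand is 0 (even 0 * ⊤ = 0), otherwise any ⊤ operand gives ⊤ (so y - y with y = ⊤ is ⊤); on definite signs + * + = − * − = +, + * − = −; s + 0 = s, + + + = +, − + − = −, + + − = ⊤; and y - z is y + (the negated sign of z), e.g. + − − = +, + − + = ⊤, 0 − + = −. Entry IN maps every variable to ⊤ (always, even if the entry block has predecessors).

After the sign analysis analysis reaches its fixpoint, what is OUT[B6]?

Answer: {a: ⊤, b: ⊤, c: -, d: -, e: ⊤, f: -}

Trace:
Converged values:
  B0:   IN=(all ⊤)   OUT={a:0, d:0; rest ⊤}
  B1:   IN={a:0, d:0; rest ⊤}   OUT={a:0, d:-, f:+; rest ⊤}
  B2:   IN={a:0, d:-, f:+; rest ⊤}   OUT={a:0, d:-, f:+; rest ⊤}
  B3:   IN={a:0, d:-, f:+; rest ⊤}   OUT={a:+, d:-, f:+; rest ⊤}
  B4:   IN={a:+, d:-, f:+; rest ⊤}   OUT={a:+, d:-; rest ⊤}
  B5:   IN={d:-; rest ⊤}   OUT={d:-; rest ⊤}
  B6:   IN={d:-; rest ⊤}   OUT={c:-, d:-, f:-; rest ⊤}

Merge at B6: IN[B6] = OUT[B3] ⊔ OUT[B5] = {a: ⊤, b: ⊤, c: ⊤, d: -, e: ⊤, f: ⊤}
Applying B6's transfer function to that IN value gives OUT[B6] (row B6 above).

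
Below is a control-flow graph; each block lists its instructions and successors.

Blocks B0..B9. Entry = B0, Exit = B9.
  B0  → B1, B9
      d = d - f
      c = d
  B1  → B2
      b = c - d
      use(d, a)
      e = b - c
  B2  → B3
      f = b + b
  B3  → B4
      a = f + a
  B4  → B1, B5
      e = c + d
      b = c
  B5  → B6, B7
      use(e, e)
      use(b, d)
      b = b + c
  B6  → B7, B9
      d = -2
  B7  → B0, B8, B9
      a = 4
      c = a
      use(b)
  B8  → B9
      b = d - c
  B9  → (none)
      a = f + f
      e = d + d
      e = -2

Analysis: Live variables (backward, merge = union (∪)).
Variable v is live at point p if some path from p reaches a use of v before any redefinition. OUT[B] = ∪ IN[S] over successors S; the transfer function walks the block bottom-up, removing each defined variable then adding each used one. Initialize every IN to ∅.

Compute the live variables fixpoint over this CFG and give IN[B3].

Answer: {a, c, d, f}

Derivation:
Fixpoint table:
  B0:   IN={a, d, f}   OUT={a, c, d, f}
  B1:   IN={a, c, d}   OUT={a, b, c, d}
  B2:   IN={a, b, c, d}   OUT={a, c, d, f}
  B3:   IN={a, c, d, f}   OUT={a, c, d, f}
  B4:   IN={a, c, d, f}   OUT={a, b, c, d, e, f}
  B5:   IN={b, c, d, e, f}   OUT={b, d, f}
  B6:   IN={b, f}   OUT={b, d, f}
  B7:   IN={b, d, f}   OUT={a, c, d, f}
  B8:   IN={c, d, f}   OUT={d, f}
  B9:   IN={d, f}   OUT={}

Merge at B3: OUT[B3] = IN[B4] = {a, c, d, f}
Applying B3's transfer function to that OUT value gives IN[B3] (row B3 above).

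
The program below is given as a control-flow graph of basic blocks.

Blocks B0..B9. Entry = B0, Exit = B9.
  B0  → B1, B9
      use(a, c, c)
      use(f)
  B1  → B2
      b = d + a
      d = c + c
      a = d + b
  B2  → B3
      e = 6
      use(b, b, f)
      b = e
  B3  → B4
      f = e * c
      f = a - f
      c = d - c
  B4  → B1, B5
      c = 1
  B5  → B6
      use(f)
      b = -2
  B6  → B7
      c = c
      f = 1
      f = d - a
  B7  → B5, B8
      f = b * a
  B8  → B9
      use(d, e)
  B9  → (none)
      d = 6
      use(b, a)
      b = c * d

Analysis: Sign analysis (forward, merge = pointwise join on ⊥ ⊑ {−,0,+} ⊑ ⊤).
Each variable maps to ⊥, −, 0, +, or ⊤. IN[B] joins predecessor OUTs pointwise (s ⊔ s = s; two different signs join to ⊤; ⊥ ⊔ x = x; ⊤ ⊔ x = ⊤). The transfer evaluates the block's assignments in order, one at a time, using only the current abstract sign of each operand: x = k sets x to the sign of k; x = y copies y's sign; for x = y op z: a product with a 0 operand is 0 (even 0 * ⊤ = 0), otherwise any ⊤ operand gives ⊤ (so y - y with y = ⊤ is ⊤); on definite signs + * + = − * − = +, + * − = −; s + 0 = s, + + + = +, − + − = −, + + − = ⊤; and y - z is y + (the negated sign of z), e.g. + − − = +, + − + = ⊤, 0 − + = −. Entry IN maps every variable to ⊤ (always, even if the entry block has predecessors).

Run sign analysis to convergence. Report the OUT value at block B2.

Answer: {a: ⊤, b: +, c: ⊤, d: ⊤, e: +, f: ⊤}

Derivation:
Per-block solution:
  B0:  IN=(all ⊤)  OUT=(all ⊤)
  B1:  IN=(all ⊤)  OUT=(all ⊤)
  B2:  IN=(all ⊤)  OUT={b:+, e:+; rest ⊤}
  B3:  IN={b:+, e:+; rest ⊤}  OUT={b:+, e:+; rest ⊤}
  B4:  IN={b:+, e:+; rest ⊤}  OUT={b:+, c:+, e:+; rest ⊤}
  B5:  IN={c:+, e:+; rest ⊤}  OUT={b:-, c:+, e:+; rest ⊤}
  B6:  IN={b:-, c:+, e:+; rest ⊤}  OUT={b:-, c:+, e:+; rest ⊤}
  B7:  IN={b:-, c:+, e:+; rest ⊤}  OUT={b:-, c:+, e:+; rest ⊤}
  B8:  IN={b:-, c:+, e:+; rest ⊤}  OUT={b:-, c:+, e:+; rest ⊤}
  B9:  IN=(all ⊤)  OUT={d:+; rest ⊤}

Merge at B2: IN[B2] = OUT[B1] = {a: ⊤, b: ⊤, c: ⊤, d: ⊤, e: ⊤, f: ⊤}
Applying B2's transfer function to that IN value gives OUT[B2] (row B2 above).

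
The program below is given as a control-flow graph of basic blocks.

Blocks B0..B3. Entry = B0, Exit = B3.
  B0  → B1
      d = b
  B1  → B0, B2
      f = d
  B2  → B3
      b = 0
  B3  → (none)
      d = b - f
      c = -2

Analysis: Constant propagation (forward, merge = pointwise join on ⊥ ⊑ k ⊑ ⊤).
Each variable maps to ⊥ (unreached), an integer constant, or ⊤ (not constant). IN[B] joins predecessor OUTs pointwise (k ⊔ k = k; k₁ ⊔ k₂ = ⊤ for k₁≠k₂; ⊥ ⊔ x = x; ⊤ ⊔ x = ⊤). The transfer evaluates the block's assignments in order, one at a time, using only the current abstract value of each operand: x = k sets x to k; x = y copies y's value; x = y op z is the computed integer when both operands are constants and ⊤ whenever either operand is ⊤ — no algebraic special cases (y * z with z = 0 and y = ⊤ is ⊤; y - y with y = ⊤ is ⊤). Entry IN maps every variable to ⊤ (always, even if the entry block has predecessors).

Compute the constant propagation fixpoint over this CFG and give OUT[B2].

Fixpoint table:
  B0: | IN=(all ⊤) | OUT=(all ⊤)
  B1: | IN=(all ⊤) | OUT=(all ⊤)
  B2: | IN=(all ⊤) | OUT={b:0; rest ⊤}
  B3: | IN={b:0; rest ⊤} | OUT={b:0, c:-2; rest ⊤}

Merge at B2: IN[B2] = OUT[B1] = {a: ⊤, b: ⊤, c: ⊤, d: ⊤, e: ⊤, f: ⊤}
Applying B2's transfer function to that IN value gives OUT[B2] (row B2 above).

Answer: {a: ⊤, b: 0, c: ⊤, d: ⊤, e: ⊤, f: ⊤}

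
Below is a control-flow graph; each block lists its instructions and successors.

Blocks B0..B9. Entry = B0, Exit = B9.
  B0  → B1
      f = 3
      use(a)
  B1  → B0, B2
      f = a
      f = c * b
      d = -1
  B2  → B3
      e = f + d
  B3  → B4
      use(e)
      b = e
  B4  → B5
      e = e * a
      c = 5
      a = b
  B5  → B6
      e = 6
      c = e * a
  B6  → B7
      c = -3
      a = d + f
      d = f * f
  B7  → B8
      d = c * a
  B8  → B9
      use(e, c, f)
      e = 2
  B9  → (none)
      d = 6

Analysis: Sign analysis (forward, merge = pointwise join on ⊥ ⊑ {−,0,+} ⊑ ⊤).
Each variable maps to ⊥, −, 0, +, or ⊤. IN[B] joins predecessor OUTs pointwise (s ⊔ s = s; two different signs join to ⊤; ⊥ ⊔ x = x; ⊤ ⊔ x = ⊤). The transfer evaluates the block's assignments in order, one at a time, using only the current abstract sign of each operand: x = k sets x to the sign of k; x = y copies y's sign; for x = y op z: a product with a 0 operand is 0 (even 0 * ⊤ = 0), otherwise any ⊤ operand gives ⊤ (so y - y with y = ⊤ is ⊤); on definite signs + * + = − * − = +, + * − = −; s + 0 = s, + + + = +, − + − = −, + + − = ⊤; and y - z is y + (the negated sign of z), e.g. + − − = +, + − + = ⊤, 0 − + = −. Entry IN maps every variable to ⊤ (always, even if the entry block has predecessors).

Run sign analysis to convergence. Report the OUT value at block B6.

Answer: {a: ⊤, b: ⊤, c: -, d: ⊤, e: +, f: ⊤}

Derivation:
Converged values:
  B0: | IN=(all ⊤) | OUT={f:+; rest ⊤}
  B1: | IN={f:+; rest ⊤} | OUT={d:-; rest ⊤}
  B2: | IN={d:-; rest ⊤} | OUT={d:-; rest ⊤}
  B3: | IN={d:-; rest ⊤} | OUT={d:-; rest ⊤}
  B4: | IN={d:-; rest ⊤} | OUT={c:+, d:-; rest ⊤}
  B5: | IN={c:+, d:-; rest ⊤} | OUT={d:-, e:+; rest ⊤}
  B6: | IN={d:-, e:+; rest ⊤} | OUT={c:-, e:+; rest ⊤}
  B7: | IN={c:-, e:+; rest ⊤} | OUT={c:-, e:+; rest ⊤}
  B8: | IN={c:-, e:+; rest ⊤} | OUT={c:-, e:+; rest ⊤}
  B9: | IN={c:-, e:+; rest ⊤} | OUT={c:-, d:+, e:+; rest ⊤}

Merge at B6: IN[B6] = OUT[B5] = {a: ⊤, b: ⊤, c: ⊤, d: -, e: +, f: ⊤}
Applying B6's transfer function to that IN value gives OUT[B6] (row B6 above).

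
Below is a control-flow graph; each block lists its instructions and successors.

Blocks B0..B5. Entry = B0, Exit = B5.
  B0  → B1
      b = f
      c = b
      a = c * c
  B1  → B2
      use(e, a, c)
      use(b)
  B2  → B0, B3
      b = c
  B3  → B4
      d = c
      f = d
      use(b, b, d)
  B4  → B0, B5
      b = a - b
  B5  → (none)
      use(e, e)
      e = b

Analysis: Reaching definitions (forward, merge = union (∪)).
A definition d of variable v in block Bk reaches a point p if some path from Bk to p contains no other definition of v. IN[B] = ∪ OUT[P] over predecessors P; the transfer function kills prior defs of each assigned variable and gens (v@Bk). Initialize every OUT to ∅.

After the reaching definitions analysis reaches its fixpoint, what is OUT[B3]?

Answer: {a@B0, b@B2, c@B0, d@B3, f@B3}

Working:
Per-block solution:
  B0:  IN={a@B0, b@B2, b@B4, c@B0, d@B3, f@B3}  OUT={a@B0, b@B0, c@B0, d@B3, f@B3}
  B1:  IN={a@B0, b@B0, c@B0, d@B3, f@B3}  OUT={a@B0, b@B0, c@B0, d@B3, f@B3}
  B2:  IN={a@B0, b@B0, c@B0, d@B3, f@B3}  OUT={a@B0, b@B2, c@B0, d@B3, f@B3}
  B3:  IN={a@B0, b@B2, c@B0, d@B3, f@B3}  OUT={a@B0, b@B2, c@B0, d@B3, f@B3}
  B4:  IN={a@B0, b@B2, c@B0, d@B3, f@B3}  OUT={a@B0, b@B4, c@B0, d@B3, f@B3}
  B5:  IN={a@B0, b@B4, c@B0, d@B3, f@B3}  OUT={a@B0, b@B4, c@B0, d@B3, e@B5, f@B3}

Merge at B3: IN[B3] = OUT[B2] = {a@B0, b@B2, c@B0, d@B3, f@B3}
Applying B3's transfer function to that IN value gives OUT[B3] (row B3 above).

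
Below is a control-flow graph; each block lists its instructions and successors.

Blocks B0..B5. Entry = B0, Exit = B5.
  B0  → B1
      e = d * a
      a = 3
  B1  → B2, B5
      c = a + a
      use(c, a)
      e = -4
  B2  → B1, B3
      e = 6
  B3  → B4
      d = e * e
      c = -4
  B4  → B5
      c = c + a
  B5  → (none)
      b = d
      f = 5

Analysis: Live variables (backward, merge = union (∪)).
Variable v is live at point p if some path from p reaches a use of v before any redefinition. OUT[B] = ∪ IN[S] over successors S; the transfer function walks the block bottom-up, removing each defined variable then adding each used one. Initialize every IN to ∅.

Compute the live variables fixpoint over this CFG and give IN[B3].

Answer: {a, e}

Derivation:
Fixpoint table:
  B0:  IN={a, d}  OUT={a, d}
  B1:  IN={a, d}  OUT={a, d}
  B2:  IN={a, d}  OUT={a, d, e}
  B3:  IN={a, e}  OUT={a, c, d}
  B4:  IN={a, c, d}  OUT={d}
  B5:  IN={d}  OUT={}

Merge at B3: OUT[B3] = IN[B4] = {a, c, d}
Applying B3's transfer function to that OUT value gives IN[B3] (row B3 above).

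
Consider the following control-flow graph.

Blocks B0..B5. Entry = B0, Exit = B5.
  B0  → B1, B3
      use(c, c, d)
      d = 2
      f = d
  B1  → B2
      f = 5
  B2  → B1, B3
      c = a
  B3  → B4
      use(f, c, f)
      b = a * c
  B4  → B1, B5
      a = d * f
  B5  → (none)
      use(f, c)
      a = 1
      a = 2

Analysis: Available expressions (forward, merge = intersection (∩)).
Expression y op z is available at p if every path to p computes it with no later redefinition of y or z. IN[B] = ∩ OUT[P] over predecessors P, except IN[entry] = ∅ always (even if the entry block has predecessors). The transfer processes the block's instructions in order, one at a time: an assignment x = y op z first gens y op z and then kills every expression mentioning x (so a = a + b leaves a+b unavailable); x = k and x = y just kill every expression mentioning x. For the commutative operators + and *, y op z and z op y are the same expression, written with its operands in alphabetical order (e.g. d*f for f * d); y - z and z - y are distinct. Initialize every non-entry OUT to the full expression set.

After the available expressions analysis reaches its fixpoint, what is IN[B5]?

Answer: {d*f}

Trace:
Converged values:
  B0:  IN={}  OUT={}
  B1:  IN={}  OUT={}
  B2:  IN={}  OUT={}
  B3:  IN={}  OUT={a*c}
  B4:  IN={a*c}  OUT={d*f}
  B5:  IN={d*f}  OUT={d*f}

Merge at B5: IN[B5] = OUT[B4] = {d*f}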